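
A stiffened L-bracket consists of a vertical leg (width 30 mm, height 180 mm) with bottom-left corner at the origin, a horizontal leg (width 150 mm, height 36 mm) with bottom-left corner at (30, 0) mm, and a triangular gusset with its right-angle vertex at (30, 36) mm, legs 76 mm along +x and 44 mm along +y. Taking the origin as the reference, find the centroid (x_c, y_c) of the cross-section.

Part | A | x̄ᵢ | ȳᵢ | A·x̄ᵢ | A·ȳᵢ
vertical leg | 5400.00 | 15.00 | 90.00 | 81000.00 | 486000.00
horizontal leg | 5400.00 | 105.00 | 18.00 | 567000.00 | 97200.00
gusset | 1672.00 | 55.33 | 50.67 | 92517.33 | 84714.67
Σ | 12472.00 |  |  | 740517.33 | 667914.67
x_c = 740517.33 / 12472.00 = 59.37 mm
y_c = 667914.67 / 12472.00 = 53.55 mm

x_c = 59.37 mm, y_c = 53.55 mm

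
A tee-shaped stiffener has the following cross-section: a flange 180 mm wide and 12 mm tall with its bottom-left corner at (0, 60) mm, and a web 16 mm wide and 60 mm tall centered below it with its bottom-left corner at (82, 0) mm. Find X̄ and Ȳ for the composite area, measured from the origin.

web: A = 16 × 60 = 960.00, centroid at (90.00, 30.00).
flange: A = 180 × 12 = 2160.00, centroid at (90.00, 66.00).
ΣA = 3120.00 mm²
ΣAX̄ = (960.00)(90.00) + (2160.00)(90.00) = 280800.00 mm³
ΣAȲ = (960.00)(30.00) + (2160.00)(66.00) = 171360.00 mm³
X̄ = 280800.00 / 3120.00 = 90.00 mm
Ȳ = 171360.00 / 3120.00 = 54.92 mm

X̄ = 90.00 mm, Ȳ = 54.92 mm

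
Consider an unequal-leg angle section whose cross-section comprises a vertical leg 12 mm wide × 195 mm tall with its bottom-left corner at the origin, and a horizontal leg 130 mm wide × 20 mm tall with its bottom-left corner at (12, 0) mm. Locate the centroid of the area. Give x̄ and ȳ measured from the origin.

Part | A | x̄ᵢ | ȳᵢ | A·x̄ᵢ | A·ȳᵢ
vertical leg | 2340.00 | 6.00 | 97.50 | 14040.00 | 228150.00
horizontal leg | 2600.00 | 77.00 | 10.00 | 200200.00 | 26000.00
Σ | 4940.00 |  |  | 214240.00 | 254150.00
x̄ = 214240.00 / 4940.00 = 43.37 mm
ȳ = 254150.00 / 4940.00 = 51.45 mm

x̄ = 43.37 mm, ȳ = 51.45 mm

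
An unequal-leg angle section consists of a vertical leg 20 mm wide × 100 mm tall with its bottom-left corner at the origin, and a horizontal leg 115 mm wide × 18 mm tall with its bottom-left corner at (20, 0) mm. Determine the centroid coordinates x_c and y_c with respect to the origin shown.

vertical leg: A = 20 × 100 = 2000.00, centroid at (10.00, 50.00).
horizontal leg: A = 115 × 18 = 2070.00, centroid at (77.50, 9.00).
ΣA = 4070.00 mm², ΣAx_c = 180425.00 mm³, ΣAy_c = 118630.00 mm³.
x_c = 180425.00/4070.00 = 44.33 mm; y_c = 118630.00/4070.00 = 29.15 mm.

x_c = 44.33 mm, y_c = 29.15 mm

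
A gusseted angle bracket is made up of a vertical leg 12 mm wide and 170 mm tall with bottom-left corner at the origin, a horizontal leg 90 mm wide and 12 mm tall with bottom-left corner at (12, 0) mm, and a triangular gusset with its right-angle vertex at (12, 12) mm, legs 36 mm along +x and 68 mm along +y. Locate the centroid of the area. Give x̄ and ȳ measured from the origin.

x̄ = 23.75 mm, ȳ = 51.18 mm

Part | A | x̄ᵢ | ȳᵢ | A·x̄ᵢ | A·ȳᵢ
vertical leg | 2040.00 | 6.00 | 85.00 | 12240.00 | 173400.00
horizontal leg | 1080.00 | 57.00 | 6.00 | 61560.00 | 6480.00
gusset | 1224.00 | 24.00 | 34.67 | 29376.00 | 42432.00
Σ | 4344.00 |  |  | 103176.00 | 222312.00
x̄ = 103176.00 / 4344.00 = 23.75 mm
ȳ = 222312.00 / 4344.00 = 51.18 mm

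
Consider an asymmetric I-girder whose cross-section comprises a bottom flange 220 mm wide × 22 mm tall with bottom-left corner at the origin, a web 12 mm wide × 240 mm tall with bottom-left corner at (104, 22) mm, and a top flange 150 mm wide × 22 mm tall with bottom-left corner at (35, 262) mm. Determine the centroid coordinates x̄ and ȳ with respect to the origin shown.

x̄ = 110.00 mm, ȳ = 123.69 mm

bottom flange: A = 220 × 22 = 4840.00, centroid at (110.00, 11.00).
web: A = 12 × 240 = 2880.00, centroid at (110.00, 142.00).
top flange: A = 150 × 22 = 3300.00, centroid at (110.00, 273.00).
ΣA = 11020.00 mm², ΣAx̄ = 1212200.00 mm³, ΣAȳ = 1363100.00 mm³.
x̄ = 1212200.00/11020.00 = 110.00 mm; ȳ = 1363100.00/11020.00 = 123.69 mm.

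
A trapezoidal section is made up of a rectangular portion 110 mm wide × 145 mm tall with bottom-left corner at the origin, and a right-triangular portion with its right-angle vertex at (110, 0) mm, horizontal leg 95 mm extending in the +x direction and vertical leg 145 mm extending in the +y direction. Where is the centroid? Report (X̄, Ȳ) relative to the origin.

X̄ = 81.14 mm, Ȳ = 65.21 mm

Part | A | x̄ᵢ | ȳᵢ | A·x̄ᵢ | A·ȳᵢ
rectangular portion | 15950.00 | 55.00 | 72.50 | 877250.00 | 1156375.00
triangular portion | 6887.50 | 141.67 | 48.33 | 975729.17 | 332895.83
Σ | 22837.50 |  |  | 1852979.17 | 1489270.83
X̄ = 1852979.17 / 22837.50 = 81.14 mm
Ȳ = 1489270.83 / 22837.50 = 65.21 mm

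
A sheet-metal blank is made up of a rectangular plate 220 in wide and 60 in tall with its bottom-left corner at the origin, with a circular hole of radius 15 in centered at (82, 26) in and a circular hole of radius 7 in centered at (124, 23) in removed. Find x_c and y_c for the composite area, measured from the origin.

x_c = 111.43 in, y_c = 30.32 in

plate: A = 220 × 60 = 13200.00, centroid at (110.00, 30.00).
hole 1: A = −π·15² = -706.86, centroid at (82.00, 26.00).
hole 2: A = −π·7² = -153.94, centroid at (124.00, 23.00).
ΣA = 12339.20 in², ΣAx_c = 1374949.30 in³, ΣAy_c = 374081.11 in³.
x_c = 1374949.30/12339.20 = 111.43 in; y_c = 374081.11/12339.20 = 30.32 in.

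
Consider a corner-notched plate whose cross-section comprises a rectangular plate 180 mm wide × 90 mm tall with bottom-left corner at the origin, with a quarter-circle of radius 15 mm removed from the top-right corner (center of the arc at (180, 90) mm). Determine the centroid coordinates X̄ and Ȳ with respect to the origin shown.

X̄ = 89.08 mm, Ȳ = 44.57 mm

Part | A | x̄ᵢ | ȳᵢ | A·x̄ᵢ | A·ȳᵢ
plate | 16200.00 | 90.00 | 45.00 | 1458000.00 | 729000.00
removed quarter-circle | -176.71 | 173.63 | 83.63 | -30683.63 | -14779.31
Σ | 16023.29 |  |  | 1427316.37 | 714220.69
X̄ = 1427316.37 / 16023.29 = 89.08 mm
Ȳ = 714220.69 / 16023.29 = 44.57 mm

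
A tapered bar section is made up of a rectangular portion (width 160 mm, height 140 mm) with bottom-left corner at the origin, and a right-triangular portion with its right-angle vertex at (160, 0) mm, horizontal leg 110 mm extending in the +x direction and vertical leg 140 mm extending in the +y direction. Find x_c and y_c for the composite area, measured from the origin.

x_c = 109.84 mm, y_c = 64.03 mm

Part | A | x̄ᵢ | ȳᵢ | A·x̄ᵢ | A·ȳᵢ
rectangular portion | 22400.00 | 80.00 | 70.00 | 1792000.00 | 1568000.00
triangular portion | 7700.00 | 196.67 | 46.67 | 1514333.33 | 359333.33
Σ | 30100.00 |  |  | 3306333.33 | 1927333.33
x_c = 3306333.33 / 30100.00 = 109.84 mm
y_c = 1927333.33 / 30100.00 = 64.03 mm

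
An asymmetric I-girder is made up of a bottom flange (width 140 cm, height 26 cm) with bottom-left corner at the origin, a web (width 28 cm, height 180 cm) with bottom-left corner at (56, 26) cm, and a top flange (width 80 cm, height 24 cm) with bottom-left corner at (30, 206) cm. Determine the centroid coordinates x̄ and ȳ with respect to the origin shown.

x̄ = 70.00 cm, ȳ = 99.11 cm

bottom flange: A = 140 × 26 = 3640.00, centroid at (70.00, 13.00).
web: A = 28 × 180 = 5040.00, centroid at (70.00, 116.00).
top flange: A = 80 × 24 = 1920.00, centroid at (70.00, 218.00).
ΣA = 10600.00 cm²
ΣAx̄ = (3640.00)(70.00) + (5040.00)(70.00) + (1920.00)(70.00) = 742000.00 cm³
ΣAȳ = (3640.00)(13.00) + (5040.00)(116.00) + (1920.00)(218.00) = 1050520.00 cm³
x̄ = 742000.00 / 10600.00 = 70.00 cm
ȳ = 1050520.00 / 10600.00 = 99.11 cm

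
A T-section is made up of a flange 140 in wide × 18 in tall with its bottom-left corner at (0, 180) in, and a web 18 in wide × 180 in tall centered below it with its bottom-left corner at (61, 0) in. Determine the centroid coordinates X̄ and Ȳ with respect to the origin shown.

X̄ = 70.00 in, Ȳ = 133.31 in

web: A = 18 × 180 = 3240.00, centroid at (70.00, 90.00).
flange: A = 140 × 18 = 2520.00, centroid at (70.00, 189.00).
ΣA = 5760.00 in²
ΣAX̄ = (3240.00)(70.00) + (2520.00)(70.00) = 403200.00 in³
ΣAȲ = (3240.00)(90.00) + (2520.00)(189.00) = 767880.00 in³
X̄ = 403200.00 / 5760.00 = 70.00 in
Ȳ = 767880.00 / 5760.00 = 133.31 in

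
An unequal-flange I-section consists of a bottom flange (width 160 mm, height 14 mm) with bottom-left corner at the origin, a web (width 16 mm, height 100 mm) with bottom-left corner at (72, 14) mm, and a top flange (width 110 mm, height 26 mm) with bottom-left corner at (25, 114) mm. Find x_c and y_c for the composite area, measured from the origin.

x_c = 80.00 mm, y_c = 71.84 mm

bottom flange: A = 160 × 14 = 2240.00, centroid at (80.00, 7.00).
web: A = 16 × 100 = 1600.00, centroid at (80.00, 64.00).
top flange: A = 110 × 26 = 2860.00, centroid at (80.00, 127.00).
ΣA = 6700.00 mm²
ΣAx_c = (2240.00)(80.00) + (1600.00)(80.00) + (2860.00)(80.00) = 536000.00 mm³
ΣAy_c = (2240.00)(7.00) + (1600.00)(64.00) + (2860.00)(127.00) = 481300.00 mm³
x_c = 536000.00 / 6700.00 = 80.00 mm
y_c = 481300.00 / 6700.00 = 71.84 mm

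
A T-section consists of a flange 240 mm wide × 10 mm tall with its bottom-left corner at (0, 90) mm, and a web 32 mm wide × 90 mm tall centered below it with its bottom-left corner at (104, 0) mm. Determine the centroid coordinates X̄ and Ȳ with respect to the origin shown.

Part | A | x̄ᵢ | ȳᵢ | A·x̄ᵢ | A·ȳᵢ
web | 2880.00 | 120.00 | 45.00 | 345600.00 | 129600.00
flange | 2400.00 | 120.00 | 95.00 | 288000.00 | 228000.00
Σ | 5280.00 |  |  | 633600.00 | 357600.00
X̄ = 633600.00 / 5280.00 = 120.00 mm
Ȳ = 357600.00 / 5280.00 = 67.73 mm

X̄ = 120.00 mm, Ȳ = 67.73 mm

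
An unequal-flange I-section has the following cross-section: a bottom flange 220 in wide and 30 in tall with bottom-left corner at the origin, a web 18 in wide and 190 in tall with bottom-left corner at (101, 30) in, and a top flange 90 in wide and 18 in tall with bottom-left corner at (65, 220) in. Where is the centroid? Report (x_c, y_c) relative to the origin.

x_c = 110.00 in, y_c = 77.10 in

bottom flange: A = 220 × 30 = 6600.00, centroid at (110.00, 15.00).
web: A = 18 × 190 = 3420.00, centroid at (110.00, 125.00).
top flange: A = 90 × 18 = 1620.00, centroid at (110.00, 229.00).
ΣA = 11640.00 in²
ΣAx_c = (6600.00)(110.00) + (3420.00)(110.00) + (1620.00)(110.00) = 1280400.00 in³
ΣAy_c = (6600.00)(15.00) + (3420.00)(125.00) + (1620.00)(229.00) = 897480.00 in³
x_c = 1280400.00 / 11640.00 = 110.00 in
y_c = 897480.00 / 11640.00 = 77.10 in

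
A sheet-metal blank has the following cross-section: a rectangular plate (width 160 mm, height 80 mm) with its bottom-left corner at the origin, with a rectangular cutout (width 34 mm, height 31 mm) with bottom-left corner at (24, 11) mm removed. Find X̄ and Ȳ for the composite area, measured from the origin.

X̄ = 83.50 mm, Ȳ = 41.21 mm

plate: A = 160 × 80 = 12800.00, centroid at (80.00, 40.00).
hole: A = −(34 × 31) = -1054.00, centroid at (41.00, 26.50).
ΣA = 11746.00 mm²
ΣAX̄ = (12800.00)(80.00) + (-1054.00)(41.00) = 980786.00 mm³
ΣAȲ = (12800.00)(40.00) + (-1054.00)(26.50) = 484069.00 mm³
X̄ = 980786.00 / 11746.00 = 83.50 mm
Ȳ = 484069.00 / 11746.00 = 41.21 mm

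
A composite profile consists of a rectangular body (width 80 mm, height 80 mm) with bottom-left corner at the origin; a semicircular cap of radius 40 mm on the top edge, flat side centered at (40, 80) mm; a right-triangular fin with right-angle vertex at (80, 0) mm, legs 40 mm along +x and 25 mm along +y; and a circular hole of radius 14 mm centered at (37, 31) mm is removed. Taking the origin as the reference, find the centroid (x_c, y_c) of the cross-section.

x_c = 43.24 mm, y_c = 55.11 mm

rectangular body: A = 80 × 80 = 6400.00, centroid at (40.00, 40.00).
semicircular top: A = ½π·40² = 2513.27, centroid at (40.00, 96.98).
triangular fin: A = ½·40·25 = 500.00, centroid at (93.33, 8.33).
hole: A = −π·14² = -615.75, centroid at (37.00, 31.00).
ΣA = 8797.52 mm², ΣAx_c = 380414.80 mm³, ΣAy_c = 484806.95 mm³.
x_c = 380414.80/8797.52 = 43.24 mm; y_c = 484806.95/8797.52 = 55.11 mm.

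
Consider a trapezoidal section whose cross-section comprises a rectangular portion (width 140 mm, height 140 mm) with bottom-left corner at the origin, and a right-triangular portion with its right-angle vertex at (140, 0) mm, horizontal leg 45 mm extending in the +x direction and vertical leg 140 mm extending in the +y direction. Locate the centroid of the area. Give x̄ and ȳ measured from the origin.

rectangular portion: A = 140 × 140 = 19600.00, centroid at (70.00, 70.00).
triangular portion: A = ½·45·140 = 3150.00, centroid at (155.00, 46.67).
ΣA = 22750.00 mm², ΣAx̄ = 1860250.00 mm³, ΣAȳ = 1519000.00 mm³.
x̄ = 1860250.00/22750.00 = 81.77 mm; ȳ = 1519000.00/22750.00 = 66.77 mm.

x̄ = 81.77 mm, ȳ = 66.77 mm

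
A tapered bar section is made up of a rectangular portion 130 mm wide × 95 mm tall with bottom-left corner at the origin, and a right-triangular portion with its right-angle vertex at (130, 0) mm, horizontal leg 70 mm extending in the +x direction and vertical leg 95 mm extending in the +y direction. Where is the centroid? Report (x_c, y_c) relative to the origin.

rectangular portion: A = 130 × 95 = 12350.00, centroid at (65.00, 47.50).
triangular portion: A = ½·70·95 = 3325.00, centroid at (153.33, 31.67).
ΣA = 15675.00 mm²
ΣAx_c = (12350.00)(65.00) + (3325.00)(153.33) = 1312583.33 mm³
ΣAy_c = (12350.00)(47.50) + (3325.00)(31.67) = 691916.67 mm³
x_c = 1312583.33 / 15675.00 = 83.74 mm
y_c = 691916.67 / 15675.00 = 44.14 mm

x_c = 83.74 mm, y_c = 44.14 mm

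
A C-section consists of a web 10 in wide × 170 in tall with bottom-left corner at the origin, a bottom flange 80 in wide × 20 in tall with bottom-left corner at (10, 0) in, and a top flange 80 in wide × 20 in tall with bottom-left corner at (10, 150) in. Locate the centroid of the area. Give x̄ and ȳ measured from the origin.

x̄ = 34.39 in, ȳ = 85.00 in

Part | A | x̄ᵢ | ȳᵢ | A·x̄ᵢ | A·ȳᵢ
web | 1700.00 | 5.00 | 85.00 | 8500.00 | 144500.00
bottom flange | 1600.00 | 50.00 | 10.00 | 80000.00 | 16000.00
top flange | 1600.00 | 50.00 | 160.00 | 80000.00 | 256000.00
Σ | 4900.00 |  |  | 168500.00 | 416500.00
x̄ = 168500.00 / 4900.00 = 34.39 in
ȳ = 416500.00 / 4900.00 = 85.00 in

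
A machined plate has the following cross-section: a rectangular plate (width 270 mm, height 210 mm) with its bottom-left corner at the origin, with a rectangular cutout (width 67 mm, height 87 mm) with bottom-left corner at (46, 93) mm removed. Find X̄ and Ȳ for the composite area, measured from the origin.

X̄ = 141.36 mm, Ȳ = 101.39 mm

Part | A | x̄ᵢ | ȳᵢ | A·x̄ᵢ | A·ȳᵢ
plate | 56700.00 | 135.00 | 105.00 | 7654500.00 | 5953500.00
hole | -5829.00 | 79.50 | 136.50 | -463405.50 | -795658.50
Σ | 50871.00 |  |  | 7191094.50 | 5157841.50
X̄ = 7191094.50 / 50871.00 = 141.36 mm
Ȳ = 5157841.50 / 50871.00 = 101.39 mm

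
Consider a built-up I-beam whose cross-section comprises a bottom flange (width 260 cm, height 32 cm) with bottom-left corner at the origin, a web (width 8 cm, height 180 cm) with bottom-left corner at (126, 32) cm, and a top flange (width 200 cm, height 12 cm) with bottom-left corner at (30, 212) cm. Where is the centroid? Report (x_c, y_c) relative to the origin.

Part | A | x̄ᵢ | ȳᵢ | A·x̄ᵢ | A·ȳᵢ
bottom flange | 8320.00 | 130.00 | 16.00 | 1081600.00 | 133120.00
web | 1440.00 | 130.00 | 122.00 | 187200.00 | 175680.00
top flange | 2400.00 | 130.00 | 218.00 | 312000.00 | 523200.00
Σ | 12160.00 |  |  | 1580800.00 | 832000.00
x_c = 1580800.00 / 12160.00 = 130.00 cm
y_c = 832000.00 / 12160.00 = 68.42 cm

x_c = 130.00 cm, y_c = 68.42 cm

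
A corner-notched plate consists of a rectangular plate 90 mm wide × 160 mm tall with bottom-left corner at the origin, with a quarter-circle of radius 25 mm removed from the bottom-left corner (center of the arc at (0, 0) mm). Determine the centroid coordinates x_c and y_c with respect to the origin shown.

plate: A = 90 × 160 = 14400.00, centroid at (45.00, 80.00).
removed quarter-circle: A = −¼π·25² = -490.87, centroid at (10.61, 10.61).
ΣA = 13909.13 mm², ΣAx_c = 642791.67 mm³, ΣAy_c = 1146791.67 mm³.
x_c = 642791.67/13909.13 = 46.21 mm; y_c = 1146791.67/13909.13 = 82.45 mm.

x_c = 46.21 mm, y_c = 82.45 mm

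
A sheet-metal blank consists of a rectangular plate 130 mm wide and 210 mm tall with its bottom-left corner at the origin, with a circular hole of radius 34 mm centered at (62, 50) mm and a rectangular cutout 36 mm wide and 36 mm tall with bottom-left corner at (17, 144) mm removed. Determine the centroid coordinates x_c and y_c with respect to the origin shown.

Part | A | x̄ᵢ | ȳᵢ | A·x̄ᵢ | A·ȳᵢ
plate | 27300.00 | 65.00 | 105.00 | 1774500.00 | 2866500.00
hole 1 | -3631.68 | 62.00 | 50.00 | -225164.23 | -181584.06
hole 2 | -1296.00 | 35.00 | 162.00 | -45360.00 | -209952.00
Σ | 22372.32 |  |  | 1503975.77 | 2474963.94
x_c = 1503975.77 / 22372.32 = 67.22 mm
y_c = 2474963.94 / 22372.32 = 110.63 mm

x_c = 67.22 mm, y_c = 110.63 mm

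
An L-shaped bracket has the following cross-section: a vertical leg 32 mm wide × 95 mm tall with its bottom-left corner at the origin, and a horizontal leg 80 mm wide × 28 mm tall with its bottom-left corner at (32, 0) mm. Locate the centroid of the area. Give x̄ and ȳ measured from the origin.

Part | A | x̄ᵢ | ȳᵢ | A·x̄ᵢ | A·ȳᵢ
vertical leg | 3040.00 | 16.00 | 47.50 | 48640.00 | 144400.00
horizontal leg | 2240.00 | 72.00 | 14.00 | 161280.00 | 31360.00
Σ | 5280.00 |  |  | 209920.00 | 175760.00
x̄ = 209920.00 / 5280.00 = 39.76 mm
ȳ = 175760.00 / 5280.00 = 33.29 mm

x̄ = 39.76 mm, ȳ = 33.29 mm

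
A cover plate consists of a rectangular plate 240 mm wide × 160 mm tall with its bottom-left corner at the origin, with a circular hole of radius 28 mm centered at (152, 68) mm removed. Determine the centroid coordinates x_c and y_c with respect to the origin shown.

plate: A = 240 × 160 = 38400.00, centroid at (120.00, 80.00).
hole: A = −π·28² = -2463.01, centroid at (152.00, 68.00).
ΣA = 35936.99 mm²
ΣAx_c = (38400.00)(120.00) + (-2463.01)(152.00) = 4233622.69 mm³
ΣAy_c = (38400.00)(80.00) + (-2463.01)(68.00) = 2904515.41 mm³
x_c = 4233622.69 / 35936.99 = 117.81 mm
y_c = 2904515.41 / 35936.99 = 80.82 mm

x_c = 117.81 mm, y_c = 80.82 mm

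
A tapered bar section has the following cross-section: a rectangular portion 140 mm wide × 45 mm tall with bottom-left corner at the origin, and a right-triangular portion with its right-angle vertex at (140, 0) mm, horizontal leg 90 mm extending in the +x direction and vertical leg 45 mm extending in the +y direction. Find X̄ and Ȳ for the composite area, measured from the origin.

rectangular portion: A = 140 × 45 = 6300.00, centroid at (70.00, 22.50).
triangular portion: A = ½·90·45 = 2025.00, centroid at (170.00, 15.00).
ΣA = 8325.00 mm²
ΣAX̄ = (6300.00)(70.00) + (2025.00)(170.00) = 785250.00 mm³
ΣAȲ = (6300.00)(22.50) + (2025.00)(15.00) = 172125.00 mm³
X̄ = 785250.00 / 8325.00 = 94.32 mm
Ȳ = 172125.00 / 8325.00 = 20.68 mm

X̄ = 94.32 mm, Ȳ = 20.68 mm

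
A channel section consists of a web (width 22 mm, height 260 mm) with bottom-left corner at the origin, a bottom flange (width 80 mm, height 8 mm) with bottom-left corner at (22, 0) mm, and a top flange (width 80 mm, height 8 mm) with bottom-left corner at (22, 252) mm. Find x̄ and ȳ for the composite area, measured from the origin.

x̄ = 20.33 mm, ȳ = 130.00 mm

web: A = 22 × 260 = 5720.00, centroid at (11.00, 130.00).
bottom flange: A = 80 × 8 = 640.00, centroid at (62.00, 4.00).
top flange: A = 80 × 8 = 640.00, centroid at (62.00, 256.00).
ΣA = 7000.00 mm², ΣAx̄ = 142280.00 mm³, ΣAȳ = 910000.00 mm³.
x̄ = 142280.00/7000.00 = 20.33 mm; ȳ = 910000.00/7000.00 = 130.00 mm.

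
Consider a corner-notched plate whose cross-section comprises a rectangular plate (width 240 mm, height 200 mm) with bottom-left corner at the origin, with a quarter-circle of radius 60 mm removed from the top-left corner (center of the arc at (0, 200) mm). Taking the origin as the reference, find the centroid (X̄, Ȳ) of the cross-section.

plate: A = 240 × 200 = 48000.00, centroid at (120.00, 100.00).
removed quarter-circle: A = −¼π·60² = -2827.43, centroid at (25.46, 174.54).
ΣA = 45172.57 mm², ΣAX̄ = 5688000.00 mm³, ΣAȲ = 4306513.32 mm³.
X̄ = 5688000.00/45172.57 = 125.92 mm; Ȳ = 4306513.32/45172.57 = 95.33 mm.

X̄ = 125.92 mm, Ȳ = 95.33 mm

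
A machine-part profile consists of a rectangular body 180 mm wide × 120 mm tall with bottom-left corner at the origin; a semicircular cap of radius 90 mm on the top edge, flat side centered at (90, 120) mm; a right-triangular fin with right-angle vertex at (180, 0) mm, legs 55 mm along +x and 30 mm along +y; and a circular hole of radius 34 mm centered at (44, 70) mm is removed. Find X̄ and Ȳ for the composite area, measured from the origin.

X̄ = 98.14 mm, Ȳ = 97.18 mm

Part | A | x̄ᵢ | ȳᵢ | A·x̄ᵢ | A·ȳᵢ
rectangular body | 21600.00 | 90.00 | 60.00 | 1944000.00 | 1296000.00
semicircular top | 12723.45 | 90.00 | 158.20 | 1145110.52 | 2012814.03
triangular fin | 825.00 | 198.33 | 10.00 | 163625.00 | 8250.00
hole | -3631.68 | 44.00 | 70.00 | -159793.97 | -254217.68
Σ | 31516.77 |  |  | 3092941.55 | 3062846.35
X̄ = 3092941.55 / 31516.77 = 98.14 mm
Ȳ = 3062846.35 / 31516.77 = 97.18 mm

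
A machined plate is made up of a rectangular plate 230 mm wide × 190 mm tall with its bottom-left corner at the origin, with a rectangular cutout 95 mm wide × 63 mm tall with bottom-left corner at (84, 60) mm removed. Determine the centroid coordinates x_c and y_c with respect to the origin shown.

x_c = 112.38 mm, y_c = 95.56 mm

plate: A = 230 × 190 = 43700.00, centroid at (115.00, 95.00).
hole: A = −(95 × 63) = -5985.00, centroid at (131.50, 91.50).
ΣA = 37715.00 mm²
ΣAx_c = (43700.00)(115.00) + (-5985.00)(131.50) = 4238472.50 mm³
ΣAy_c = (43700.00)(95.00) + (-5985.00)(91.50) = 3603872.50 mm³
x_c = 4238472.50 / 37715.00 = 112.38 mm
y_c = 3603872.50 / 37715.00 = 95.56 mm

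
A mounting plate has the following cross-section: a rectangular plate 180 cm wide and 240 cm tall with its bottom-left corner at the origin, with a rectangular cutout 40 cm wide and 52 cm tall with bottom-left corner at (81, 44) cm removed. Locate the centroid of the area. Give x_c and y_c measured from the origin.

x_c = 89.44 cm, y_c = 122.53 cm

plate: A = 180 × 240 = 43200.00, centroid at (90.00, 120.00).
hole: A = −(40 × 52) = -2080.00, centroid at (101.00, 70.00).
ΣA = 41120.00 cm²
ΣAx_c = (43200.00)(90.00) + (-2080.00)(101.00) = 3677920.00 cm³
ΣAy_c = (43200.00)(120.00) + (-2080.00)(70.00) = 5038400.00 cm³
x_c = 3677920.00 / 41120.00 = 89.44 cm
y_c = 5038400.00 / 41120.00 = 122.53 cm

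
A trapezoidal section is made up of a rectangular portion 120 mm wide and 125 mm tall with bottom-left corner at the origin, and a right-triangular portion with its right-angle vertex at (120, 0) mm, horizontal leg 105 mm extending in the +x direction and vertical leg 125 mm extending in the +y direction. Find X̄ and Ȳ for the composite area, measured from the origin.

X̄ = 88.91 mm, Ȳ = 56.16 mm

rectangular portion: A = 120 × 125 = 15000.00, centroid at (60.00, 62.50).
triangular portion: A = ½·105·125 = 6562.50, centroid at (155.00, 41.67).
ΣA = 21562.50 mm², ΣAX̄ = 1917187.50 mm³, ΣAȲ = 1210937.50 mm³.
X̄ = 1917187.50/21562.50 = 88.91 mm; Ȳ = 1210937.50/21562.50 = 56.16 mm.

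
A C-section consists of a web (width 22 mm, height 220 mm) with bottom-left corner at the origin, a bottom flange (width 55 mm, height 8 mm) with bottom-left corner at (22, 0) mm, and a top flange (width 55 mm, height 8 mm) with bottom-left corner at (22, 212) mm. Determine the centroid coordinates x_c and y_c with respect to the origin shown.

x_c = 16.92 mm, y_c = 110.00 mm

web: A = 22 × 220 = 4840.00, centroid at (11.00, 110.00).
bottom flange: A = 55 × 8 = 440.00, centroid at (49.50, 4.00).
top flange: A = 55 × 8 = 440.00, centroid at (49.50, 216.00).
ΣA = 5720.00 mm², ΣAx_c = 96800.00 mm³, ΣAy_c = 629200.00 mm³.
x_c = 96800.00/5720.00 = 16.92 mm; y_c = 629200.00/5720.00 = 110.00 mm.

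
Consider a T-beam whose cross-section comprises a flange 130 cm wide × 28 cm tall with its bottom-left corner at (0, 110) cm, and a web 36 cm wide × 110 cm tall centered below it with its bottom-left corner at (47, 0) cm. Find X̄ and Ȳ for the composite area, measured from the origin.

web: A = 36 × 110 = 3960.00, centroid at (65.00, 55.00).
flange: A = 130 × 28 = 3640.00, centroid at (65.00, 124.00).
ΣA = 7600.00 cm², ΣAX̄ = 494000.00 cm³, ΣAȲ = 669160.00 cm³.
X̄ = 494000.00/7600.00 = 65.00 cm; Ȳ = 669160.00/7600.00 = 88.05 cm.

X̄ = 65.00 cm, Ȳ = 88.05 cm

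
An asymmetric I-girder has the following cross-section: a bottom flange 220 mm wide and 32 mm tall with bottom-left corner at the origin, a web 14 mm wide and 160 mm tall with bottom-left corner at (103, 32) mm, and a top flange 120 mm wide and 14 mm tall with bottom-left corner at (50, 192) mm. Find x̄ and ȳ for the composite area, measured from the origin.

x̄ = 110.00 mm, ȳ = 63.67 mm

Part | A | x̄ᵢ | ȳᵢ | A·x̄ᵢ | A·ȳᵢ
bottom flange | 7040.00 | 110.00 | 16.00 | 774400.00 | 112640.00
web | 2240.00 | 110.00 | 112.00 | 246400.00 | 250880.00
top flange | 1680.00 | 110.00 | 199.00 | 184800.00 | 334320.00
Σ | 10960.00 |  |  | 1205600.00 | 697840.00
x̄ = 1205600.00 / 10960.00 = 110.00 mm
ȳ = 697840.00 / 10960.00 = 63.67 mm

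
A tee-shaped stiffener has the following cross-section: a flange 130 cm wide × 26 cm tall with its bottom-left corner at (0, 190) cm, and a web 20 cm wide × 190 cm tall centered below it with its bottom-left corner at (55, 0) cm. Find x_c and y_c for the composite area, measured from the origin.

web: A = 20 × 190 = 3800.00, centroid at (65.00, 95.00).
flange: A = 130 × 26 = 3380.00, centroid at (65.00, 203.00).
ΣA = 7180.00 cm²
ΣAx_c = (3800.00)(65.00) + (3380.00)(65.00) = 466700.00 cm³
ΣAy_c = (3800.00)(95.00) + (3380.00)(203.00) = 1047140.00 cm³
x_c = 466700.00 / 7180.00 = 65.00 cm
y_c = 1047140.00 / 7180.00 = 145.84 cm

x_c = 65.00 cm, y_c = 145.84 cm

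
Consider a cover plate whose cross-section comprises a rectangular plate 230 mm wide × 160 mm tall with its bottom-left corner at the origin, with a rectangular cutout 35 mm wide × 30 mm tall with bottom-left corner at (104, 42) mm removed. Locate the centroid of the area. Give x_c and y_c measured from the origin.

plate: A = 230 × 160 = 36800.00, centroid at (115.00, 80.00).
hole: A = −(35 × 30) = -1050.00, centroid at (121.50, 57.00).
ΣA = 35750.00 mm²
ΣAx_c = (36800.00)(115.00) + (-1050.00)(121.50) = 4104425.00 mm³
ΣAy_c = (36800.00)(80.00) + (-1050.00)(57.00) = 2884150.00 mm³
x_c = 4104425.00 / 35750.00 = 114.81 mm
y_c = 2884150.00 / 35750.00 = 80.68 mm

x_c = 114.81 mm, y_c = 80.68 mm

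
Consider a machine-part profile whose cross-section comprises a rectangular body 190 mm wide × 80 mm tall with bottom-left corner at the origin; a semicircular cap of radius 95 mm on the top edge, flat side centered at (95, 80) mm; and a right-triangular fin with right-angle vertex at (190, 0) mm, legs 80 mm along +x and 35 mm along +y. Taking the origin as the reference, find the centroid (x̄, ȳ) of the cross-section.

x̄ = 100.53 mm, ȳ = 75.71 mm

rectangular body: A = 190 × 80 = 15200.00, centroid at (95.00, 40.00).
semicircular top: A = ½π·95² = 14176.44, centroid at (95.00, 120.32).
triangular fin: A = ½·80·35 = 1400.00, centroid at (216.67, 11.67).
ΣA = 30776.44 mm², ΣAx̄ = 3094094.83 mm³, ΣAȳ = 2330031.61 mm³.
x̄ = 3094094.83/30776.44 = 100.53 mm; ȳ = 2330031.61/30776.44 = 75.71 mm.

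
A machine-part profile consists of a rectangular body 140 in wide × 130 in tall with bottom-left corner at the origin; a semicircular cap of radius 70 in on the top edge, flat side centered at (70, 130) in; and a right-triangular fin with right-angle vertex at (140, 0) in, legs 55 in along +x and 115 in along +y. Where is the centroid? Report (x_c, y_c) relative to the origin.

x_c = 79.61 in, y_c = 87.18 in

rectangular body: A = 140 × 130 = 18200.00, centroid at (70.00, 65.00).
semicircular top: A = ½π·70² = 7696.90, centroid at (70.00, 159.71).
triangular fin: A = ½·55·115 = 3162.50, centroid at (158.33, 38.33).
ΣA = 29059.40 in², ΣAx_c = 2313512.31 in³, ΣAy_c = 2533493.09 in³.
x_c = 2313512.31/29059.40 = 79.61 in; y_c = 2533493.09/29059.40 = 87.18 in.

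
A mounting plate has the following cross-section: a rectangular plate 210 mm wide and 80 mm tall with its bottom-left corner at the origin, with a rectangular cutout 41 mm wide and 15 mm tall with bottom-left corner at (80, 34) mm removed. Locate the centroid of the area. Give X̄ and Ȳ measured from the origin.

X̄ = 105.17 mm, Ȳ = 39.94 mm

Part | A | x̄ᵢ | ȳᵢ | A·x̄ᵢ | A·ȳᵢ
plate | 16800.00 | 105.00 | 40.00 | 1764000.00 | 672000.00
hole | -615.00 | 100.50 | 41.50 | -61807.50 | -25522.50
Σ | 16185.00 |  |  | 1702192.50 | 646477.50
X̄ = 1702192.50 / 16185.00 = 105.17 mm
Ȳ = 646477.50 / 16185.00 = 39.94 mm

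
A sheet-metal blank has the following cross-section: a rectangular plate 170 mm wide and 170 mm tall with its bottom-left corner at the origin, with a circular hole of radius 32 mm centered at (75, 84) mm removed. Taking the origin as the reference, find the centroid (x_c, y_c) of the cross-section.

Part | A | x̄ᵢ | ȳᵢ | A·x̄ᵢ | A·ȳᵢ
plate | 28900.00 | 85.00 | 85.00 | 2456500.00 | 2456500.00
hole | -3216.99 | 75.00 | 84.00 | -241274.32 | -270227.23
Σ | 25683.01 |  |  | 2215225.68 | 2186272.77
x_c = 2215225.68 / 25683.01 = 86.25 mm
y_c = 2186272.77 / 25683.01 = 85.13 mm

x_c = 86.25 mm, y_c = 85.13 mm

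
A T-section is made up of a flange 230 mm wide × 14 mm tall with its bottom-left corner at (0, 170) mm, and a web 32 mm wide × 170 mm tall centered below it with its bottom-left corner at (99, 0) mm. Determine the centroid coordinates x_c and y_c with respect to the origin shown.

x_c = 115.00 mm, y_c = 119.21 mm

web: A = 32 × 170 = 5440.00, centroid at (115.00, 85.00).
flange: A = 230 × 14 = 3220.00, centroid at (115.00, 177.00).
ΣA = 8660.00 mm²
ΣAx_c = (5440.00)(115.00) + (3220.00)(115.00) = 995900.00 mm³
ΣAy_c = (5440.00)(85.00) + (3220.00)(177.00) = 1032340.00 mm³
x_c = 995900.00 / 8660.00 = 115.00 mm
y_c = 1032340.00 / 8660.00 = 119.21 mm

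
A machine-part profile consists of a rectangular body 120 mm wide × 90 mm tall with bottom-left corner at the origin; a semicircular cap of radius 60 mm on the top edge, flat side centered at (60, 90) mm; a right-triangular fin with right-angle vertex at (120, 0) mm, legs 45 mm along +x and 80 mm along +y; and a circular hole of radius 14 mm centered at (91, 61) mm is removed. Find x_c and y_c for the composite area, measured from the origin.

x_c = 66.57 mm, y_c = 65.16 mm

rectangular body: A = 120 × 90 = 10800.00, centroid at (60.00, 45.00).
semicircular top: A = ½π·60² = 5654.87, centroid at (60.00, 115.46).
triangular fin: A = ½·45·80 = 1800.00, centroid at (135.00, 26.67).
hole: A = −π·14² = -615.75, centroid at (91.00, 61.00).
ΣA = 17639.11 mm², ΣAx_c = 1174258.56 mm³, ΣAy_c = 1149377.13 mm³.
x_c = 1174258.56/17639.11 = 66.57 mm; y_c = 1149377.13/17639.11 = 65.16 mm.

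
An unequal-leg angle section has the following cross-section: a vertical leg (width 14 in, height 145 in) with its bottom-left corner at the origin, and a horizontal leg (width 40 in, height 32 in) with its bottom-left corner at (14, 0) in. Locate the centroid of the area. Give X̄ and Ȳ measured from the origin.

vertical leg: A = 14 × 145 = 2030.00, centroid at (7.00, 72.50).
horizontal leg: A = 40 × 32 = 1280.00, centroid at (34.00, 16.00).
ΣA = 3310.00 in², ΣAX̄ = 57730.00 in³, ΣAȲ = 167655.00 in³.
X̄ = 57730.00/3310.00 = 17.44 in; Ȳ = 167655.00/3310.00 = 50.65 in.

X̄ = 17.44 in, Ȳ = 50.65 in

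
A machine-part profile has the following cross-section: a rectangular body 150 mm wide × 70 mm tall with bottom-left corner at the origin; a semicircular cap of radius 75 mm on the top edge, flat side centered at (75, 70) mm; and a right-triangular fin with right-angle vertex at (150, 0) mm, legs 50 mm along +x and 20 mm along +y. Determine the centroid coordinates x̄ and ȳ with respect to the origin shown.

rectangular body: A = 150 × 70 = 10500.00, centroid at (75.00, 35.00).
semicircular top: A = ½π·75² = 8835.73, centroid at (75.00, 101.83).
triangular fin: A = ½·50·20 = 500.00, centroid at (166.67, 6.67).
ΣA = 19835.73 mm², ΣAx̄ = 1533513.03 mm³, ΣAȳ = 1270584.39 mm³.
x̄ = 1533513.03/19835.73 = 77.31 mm; ȳ = 1270584.39/19835.73 = 64.06 mm.

x̄ = 77.31 mm, ȳ = 64.06 mm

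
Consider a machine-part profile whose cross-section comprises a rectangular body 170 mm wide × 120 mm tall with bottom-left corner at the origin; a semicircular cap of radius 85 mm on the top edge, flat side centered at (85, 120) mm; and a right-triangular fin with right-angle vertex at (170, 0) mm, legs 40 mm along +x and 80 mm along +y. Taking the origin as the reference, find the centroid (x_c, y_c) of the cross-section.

rectangular body: A = 170 × 120 = 20400.00, centroid at (85.00, 60.00).
semicircular top: A = ½π·85² = 11349.00, centroid at (85.00, 156.08).
triangular fin: A = ½·40·80 = 1600.00, centroid at (183.33, 26.67).
ΣA = 33349.00 mm²
ΣAx_c = (20400.00)(85.00) + (11349.00)(85.00) + (1600.00)(183.33) = 2991998.63 mm³
ΣAy_c = (20400.00)(60.00) + (11349.00)(156.08) + (1600.00)(26.67) = 3037963.75 mm³
x_c = 2991998.63 / 33349.00 = 89.72 mm
y_c = 3037963.75 / 33349.00 = 91.10 mm

x_c = 89.72 mm, y_c = 91.10 mm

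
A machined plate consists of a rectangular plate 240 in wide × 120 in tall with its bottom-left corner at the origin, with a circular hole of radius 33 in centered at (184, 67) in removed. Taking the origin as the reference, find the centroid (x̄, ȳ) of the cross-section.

x̄ = 111.37 in, ȳ = 59.06 in

plate: A = 240 × 120 = 28800.00, centroid at (120.00, 60.00).
hole: A = −π·33² = -3421.19, centroid at (184.00, 67.00).
ΣA = 25378.81 in², ΣAx̄ = 2826500.23 in³, ΣAȳ = 1498779.98 in³.
x̄ = 2826500.23/25378.81 = 111.37 in; ȳ = 1498779.98/25378.81 = 59.06 in.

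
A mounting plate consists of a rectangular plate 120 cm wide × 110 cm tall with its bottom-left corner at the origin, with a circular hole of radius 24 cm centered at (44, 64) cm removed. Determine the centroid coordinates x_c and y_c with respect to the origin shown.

Part | A | x̄ᵢ | ȳᵢ | A·x̄ᵢ | A·ȳᵢ
plate | 13200.00 | 60.00 | 55.00 | 792000.00 | 726000.00
hole | -1809.56 | 44.00 | 64.00 | -79620.52 | -115811.67
Σ | 11390.44 |  |  | 712379.48 | 610188.33
x_c = 712379.48 / 11390.44 = 62.54 cm
y_c = 610188.33 / 11390.44 = 53.57 cm

x_c = 62.54 cm, y_c = 53.57 cm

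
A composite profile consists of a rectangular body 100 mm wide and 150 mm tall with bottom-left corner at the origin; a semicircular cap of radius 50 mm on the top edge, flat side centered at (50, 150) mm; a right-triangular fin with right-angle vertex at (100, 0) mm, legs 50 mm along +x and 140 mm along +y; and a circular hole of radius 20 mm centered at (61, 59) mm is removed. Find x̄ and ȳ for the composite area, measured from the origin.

x̄ = 60.37 mm, ȳ = 89.11 mm

rectangular body: A = 100 × 150 = 15000.00, centroid at (50.00, 75.00).
semicircular top: A = ½π·50² = 3926.99, centroid at (50.00, 171.22).
triangular fin: A = ½·50·140 = 3500.00, centroid at (116.67, 46.67).
hole: A = −π·20² = -1256.64, centroid at (61.00, 59.00).
ΣA = 21170.35 mm²
ΣAx̄ = (15000.00)(50.00) + (3926.99)(50.00) + (3500.00)(116.67) + (-1256.64)(61.00) = 1278028.01 mm³
ΣAȳ = (15000.00)(75.00) + (3926.99)(171.22) + (3500.00)(46.67) + (-1256.64)(59.00) = 1886573.70 mm³
x̄ = 1278028.01 / 21170.35 = 60.37 mm
ȳ = 1886573.70 / 21170.35 = 89.11 mm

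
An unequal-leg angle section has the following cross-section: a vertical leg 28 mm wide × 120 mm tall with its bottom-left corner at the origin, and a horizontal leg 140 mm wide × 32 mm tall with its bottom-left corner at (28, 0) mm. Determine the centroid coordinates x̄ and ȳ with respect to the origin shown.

vertical leg: A = 28 × 120 = 3360.00, centroid at (14.00, 60.00).
horizontal leg: A = 140 × 32 = 4480.00, centroid at (98.00, 16.00).
ΣA = 7840.00 mm², ΣAx̄ = 486080.00 mm³, ΣAȳ = 273280.00 mm³.
x̄ = 486080.00/7840.00 = 62.00 mm; ȳ = 273280.00/7840.00 = 34.86 mm.

x̄ = 62.00 mm, ȳ = 34.86 mm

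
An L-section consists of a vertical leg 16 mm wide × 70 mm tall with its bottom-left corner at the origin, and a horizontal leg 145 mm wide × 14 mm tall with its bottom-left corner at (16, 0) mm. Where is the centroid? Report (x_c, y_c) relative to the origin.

vertical leg: A = 16 × 70 = 1120.00, centroid at (8.00, 35.00).
horizontal leg: A = 145 × 14 = 2030.00, centroid at (88.50, 7.00).
ΣA = 3150.00 mm²
ΣAx_c = (1120.00)(8.00) + (2030.00)(88.50) = 188615.00 mm³
ΣAy_c = (1120.00)(35.00) + (2030.00)(7.00) = 53410.00 mm³
x_c = 188615.00 / 3150.00 = 59.88 mm
y_c = 53410.00 / 3150.00 = 16.96 mm

x_c = 59.88 mm, y_c = 16.96 mm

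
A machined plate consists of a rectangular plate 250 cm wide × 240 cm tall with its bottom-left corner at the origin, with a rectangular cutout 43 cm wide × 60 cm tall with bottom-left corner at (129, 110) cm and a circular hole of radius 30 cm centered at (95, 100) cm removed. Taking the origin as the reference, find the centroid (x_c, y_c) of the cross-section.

x_c = 125.35 cm, y_c = 120.09 cm

plate: A = 250 × 240 = 60000.00, centroid at (125.00, 120.00).
hole 1: A = −(43 × 60) = -2580.00, centroid at (150.50, 140.00).
hole 2: A = −π·30² = -2827.43, centroid at (95.00, 100.00).
ΣA = 54592.57 cm²
ΣAx_c = (60000.00)(125.00) + (-2580.00)(150.50) + (-2827.43)(95.00) = 6843103.83 cm³
ΣAy_c = (60000.00)(120.00) + (-2580.00)(140.00) + (-2827.43)(100.00) = 6556056.66 cm³
x_c = 6843103.83 / 54592.57 = 125.35 cm
y_c = 6556056.66 / 54592.57 = 120.09 cm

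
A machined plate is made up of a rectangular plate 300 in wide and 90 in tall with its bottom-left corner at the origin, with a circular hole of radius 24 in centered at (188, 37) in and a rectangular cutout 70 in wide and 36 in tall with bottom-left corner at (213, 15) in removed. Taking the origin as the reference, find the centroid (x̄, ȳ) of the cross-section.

plate: A = 300 × 90 = 27000.00, centroid at (150.00, 45.00).
hole 1: A = −π·24² = -1809.56, centroid at (188.00, 37.00).
hole 2: A = −(70 × 36) = -2520.00, centroid at (248.00, 33.00).
ΣA = 22670.44 in², ΣAx̄ = 3084843.21 in³, ΣAȳ = 1064886.38 in³.
x̄ = 3084843.21/22670.44 = 136.07 in; ȳ = 1064886.38/22670.44 = 46.97 in.

x̄ = 136.07 in, ȳ = 46.97 in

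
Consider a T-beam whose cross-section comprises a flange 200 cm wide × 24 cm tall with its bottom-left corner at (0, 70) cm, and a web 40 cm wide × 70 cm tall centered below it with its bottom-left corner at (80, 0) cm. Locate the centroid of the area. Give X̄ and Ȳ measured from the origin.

Part | A | x̄ᵢ | ȳᵢ | A·x̄ᵢ | A·ȳᵢ
web | 2800.00 | 100.00 | 35.00 | 280000.00 | 98000.00
flange | 4800.00 | 100.00 | 82.00 | 480000.00 | 393600.00
Σ | 7600.00 |  |  | 760000.00 | 491600.00
X̄ = 760000.00 / 7600.00 = 100.00 cm
Ȳ = 491600.00 / 7600.00 = 64.68 cm

X̄ = 100.00 cm, Ȳ = 64.68 cm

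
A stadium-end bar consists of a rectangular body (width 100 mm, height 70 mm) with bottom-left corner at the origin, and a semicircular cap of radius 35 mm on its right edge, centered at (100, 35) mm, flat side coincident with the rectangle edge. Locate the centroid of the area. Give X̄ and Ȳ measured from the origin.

X̄ = 63.98 mm, Ȳ = 35.00 mm

rectangular body: A = 100 × 70 = 7000.00, centroid at (50.00, 35.00).
semicircular end: A = ½π·35² = 1924.23, centroid at (114.85, 35.00).
ΣA = 8924.23 mm²
ΣAX̄ = (7000.00)(50.00) + (1924.23)(114.85) = 571005.88 mm³
ΣAȲ = (7000.00)(35.00) + (1924.23)(35.00) = 312347.89 mm³
X̄ = 571005.88 / 8924.23 = 63.98 mm
Ȳ = 312347.89 / 8924.23 = 35.00 mm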